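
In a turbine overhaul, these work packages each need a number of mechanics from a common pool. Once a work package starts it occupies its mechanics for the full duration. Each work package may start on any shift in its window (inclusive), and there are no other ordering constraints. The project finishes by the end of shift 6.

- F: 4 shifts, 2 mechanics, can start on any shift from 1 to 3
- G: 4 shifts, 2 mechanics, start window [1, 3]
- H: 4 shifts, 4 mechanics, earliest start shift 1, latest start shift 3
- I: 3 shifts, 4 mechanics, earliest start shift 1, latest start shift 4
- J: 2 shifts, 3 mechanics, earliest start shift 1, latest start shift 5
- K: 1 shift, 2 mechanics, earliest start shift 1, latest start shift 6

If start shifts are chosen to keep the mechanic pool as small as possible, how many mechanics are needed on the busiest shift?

12

Early-start (F@1, G@1, H@1, I@1, J@1, K@1) gives peak 17: s1:17  s2:15  s3:12  s4:8  s5:0  s6:0.
Shift J→4, K→5.
Schedule F@1, G@1, H@1, I@1, J@4, K@5: s1:12  s2:12  s3:12  s4:11  s5:5  s6:0 — peak 12.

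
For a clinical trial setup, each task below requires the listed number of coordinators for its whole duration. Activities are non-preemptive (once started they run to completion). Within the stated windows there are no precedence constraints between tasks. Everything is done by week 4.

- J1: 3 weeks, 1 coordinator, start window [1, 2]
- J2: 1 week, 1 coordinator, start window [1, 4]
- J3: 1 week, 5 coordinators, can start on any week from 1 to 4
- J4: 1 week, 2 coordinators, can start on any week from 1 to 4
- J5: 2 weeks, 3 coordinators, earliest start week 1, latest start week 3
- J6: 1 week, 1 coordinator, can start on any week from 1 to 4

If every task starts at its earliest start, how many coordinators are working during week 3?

1

At early start, week 3 has: J1.
Demand: 1 = 1.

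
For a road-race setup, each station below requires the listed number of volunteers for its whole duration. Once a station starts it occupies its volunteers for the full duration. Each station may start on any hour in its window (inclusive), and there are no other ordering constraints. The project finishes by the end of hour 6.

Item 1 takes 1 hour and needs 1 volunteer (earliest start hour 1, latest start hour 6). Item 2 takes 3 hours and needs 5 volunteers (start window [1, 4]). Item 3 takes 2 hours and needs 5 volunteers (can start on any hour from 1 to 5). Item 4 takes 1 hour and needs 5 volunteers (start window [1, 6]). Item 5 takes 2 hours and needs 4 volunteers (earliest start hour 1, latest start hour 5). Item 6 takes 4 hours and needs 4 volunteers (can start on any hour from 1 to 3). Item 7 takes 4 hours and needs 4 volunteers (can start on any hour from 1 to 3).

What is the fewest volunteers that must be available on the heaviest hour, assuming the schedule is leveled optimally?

13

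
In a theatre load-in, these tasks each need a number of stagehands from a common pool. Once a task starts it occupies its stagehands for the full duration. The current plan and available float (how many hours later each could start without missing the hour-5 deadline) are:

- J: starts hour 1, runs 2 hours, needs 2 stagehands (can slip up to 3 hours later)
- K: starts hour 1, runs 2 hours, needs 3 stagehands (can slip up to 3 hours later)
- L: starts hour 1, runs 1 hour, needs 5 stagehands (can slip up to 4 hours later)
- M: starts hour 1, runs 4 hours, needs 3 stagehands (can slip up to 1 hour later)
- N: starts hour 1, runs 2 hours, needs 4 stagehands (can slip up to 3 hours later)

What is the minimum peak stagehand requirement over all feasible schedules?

8

Early-start (J@1, K@1, L@1, M@1, N@1) gives peak 17: h1:17  h2:12  h3:3  h4:3  h5:0.
Shift L→3, N→4.
Schedule J@1, K@1, L@3, M@1, N@4: h1:8  h2:8  h3:8  h4:7  h5:4 — peak 8.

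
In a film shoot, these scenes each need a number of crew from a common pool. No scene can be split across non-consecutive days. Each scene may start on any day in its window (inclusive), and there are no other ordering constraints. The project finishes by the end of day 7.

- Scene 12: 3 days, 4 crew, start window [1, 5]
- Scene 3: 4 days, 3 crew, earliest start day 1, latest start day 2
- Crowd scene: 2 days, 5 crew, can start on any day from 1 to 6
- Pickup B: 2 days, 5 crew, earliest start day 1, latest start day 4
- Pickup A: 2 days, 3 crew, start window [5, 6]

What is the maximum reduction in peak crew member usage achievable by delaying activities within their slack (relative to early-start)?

9

Early-start peak: d1:17  d2:17  d3:7  d4:3  d5:3  d6:3  d7:0 ⇒ 17.
Leveled (Scene 12@1, Scene 3@1, Crowd scene@6, Pickup B@4, Pickup A@5): d1:7  d2:7  d3:7  d4:8  d5:8  d6:8  d7:5 ⇒ 8.
Reduction 17 − 8 = 9.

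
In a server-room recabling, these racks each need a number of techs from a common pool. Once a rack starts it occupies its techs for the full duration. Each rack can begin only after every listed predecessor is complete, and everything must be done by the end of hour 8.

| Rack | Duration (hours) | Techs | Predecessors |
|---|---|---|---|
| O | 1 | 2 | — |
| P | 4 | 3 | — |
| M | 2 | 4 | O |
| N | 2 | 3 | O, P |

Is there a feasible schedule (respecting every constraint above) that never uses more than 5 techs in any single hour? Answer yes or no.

yes

Schedule O@1, P@1, M@5, N@7: h1:5  h2:3  h3:3  h4:3  h5:4  h6:4  h7:3  h8:3 — peak 5 ≤ 5.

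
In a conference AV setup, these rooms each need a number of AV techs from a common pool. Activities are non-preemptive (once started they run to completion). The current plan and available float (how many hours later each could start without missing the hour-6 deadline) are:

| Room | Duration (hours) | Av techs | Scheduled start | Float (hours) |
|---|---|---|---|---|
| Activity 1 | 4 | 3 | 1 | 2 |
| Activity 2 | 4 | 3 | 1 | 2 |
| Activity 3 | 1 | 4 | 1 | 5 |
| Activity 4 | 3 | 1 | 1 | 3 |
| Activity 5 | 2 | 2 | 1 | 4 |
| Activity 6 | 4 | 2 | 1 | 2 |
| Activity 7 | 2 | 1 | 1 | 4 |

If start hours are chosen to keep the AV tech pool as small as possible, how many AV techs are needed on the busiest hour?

9

Early-start (Activity 1@1, Activity 2@1, Activity 3@1, Activity 4@1, Activity 5@1, Activity 6@1, Activity 7@1) gives peak 16: h1:16  h2:12  h3:9  h4:8  h5:0  h6:0.
Shift Activity 3→5, Activity 6→3, Activity 7→4.
Schedule Activity 1@1, Activity 2@1, Activity 3@5, Activity 4@1, Activity 5@1, Activity 6@3, Activity 7@4: h1:9  h2:9  h3:9  h4:9  h5:7  h6:2 — peak 9.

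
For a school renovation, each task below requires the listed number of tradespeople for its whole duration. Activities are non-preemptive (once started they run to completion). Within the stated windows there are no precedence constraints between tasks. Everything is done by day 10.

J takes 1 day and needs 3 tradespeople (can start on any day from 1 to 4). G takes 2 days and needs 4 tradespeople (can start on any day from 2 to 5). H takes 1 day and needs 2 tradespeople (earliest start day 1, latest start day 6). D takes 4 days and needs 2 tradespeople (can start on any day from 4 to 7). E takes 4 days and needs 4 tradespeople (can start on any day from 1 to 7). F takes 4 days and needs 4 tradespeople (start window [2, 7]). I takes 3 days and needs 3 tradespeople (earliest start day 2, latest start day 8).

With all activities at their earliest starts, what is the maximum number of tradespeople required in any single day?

15

Early-start schedule: J@1, G@2, H@1, D@4, E@1, F@2, I@2.
Load per day: day 1: 9, day 2: 15, day 3: 15, day 4: 13, day 5: 6, day 6: 2, day 7: 2, day 8: 0, day 9: 0, day 10: 0.
Peak is 15.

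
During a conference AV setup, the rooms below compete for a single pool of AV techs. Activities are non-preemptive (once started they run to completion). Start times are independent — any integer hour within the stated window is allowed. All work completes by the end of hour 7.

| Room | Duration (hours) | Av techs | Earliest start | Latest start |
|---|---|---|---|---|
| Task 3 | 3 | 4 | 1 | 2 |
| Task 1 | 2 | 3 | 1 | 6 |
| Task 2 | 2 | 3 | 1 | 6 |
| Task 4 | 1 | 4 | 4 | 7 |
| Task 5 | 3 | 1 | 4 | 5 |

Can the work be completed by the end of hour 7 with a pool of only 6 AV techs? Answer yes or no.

no

The minimum achievable peak is 7; 6 < 7, so no feasible schedule stays within the cap.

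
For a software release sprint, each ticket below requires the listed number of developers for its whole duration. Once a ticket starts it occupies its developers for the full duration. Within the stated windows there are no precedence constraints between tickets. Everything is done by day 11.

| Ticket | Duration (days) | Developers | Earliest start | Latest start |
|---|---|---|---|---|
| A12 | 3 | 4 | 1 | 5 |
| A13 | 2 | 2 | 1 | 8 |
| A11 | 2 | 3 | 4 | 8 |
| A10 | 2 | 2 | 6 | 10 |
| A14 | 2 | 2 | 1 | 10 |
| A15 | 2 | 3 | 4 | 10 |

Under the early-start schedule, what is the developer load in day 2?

8

At early start, day 2 has: A12, A13, A14.
Demand: 4 + 2 + 2 = 8.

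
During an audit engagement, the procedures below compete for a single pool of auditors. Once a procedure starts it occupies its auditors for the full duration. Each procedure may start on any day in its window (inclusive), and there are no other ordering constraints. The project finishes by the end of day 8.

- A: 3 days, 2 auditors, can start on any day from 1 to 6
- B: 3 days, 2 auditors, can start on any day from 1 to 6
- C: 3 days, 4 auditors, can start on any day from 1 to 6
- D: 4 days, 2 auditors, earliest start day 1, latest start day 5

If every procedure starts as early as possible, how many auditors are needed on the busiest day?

Early-start schedule: A@1, B@1, C@1, D@1.
Load per day: day 1: 10, day 2: 10, day 3: 10, day 4: 2, day 5: 0, day 6: 0, day 7: 0, day 8: 0.
Peak is 10.

10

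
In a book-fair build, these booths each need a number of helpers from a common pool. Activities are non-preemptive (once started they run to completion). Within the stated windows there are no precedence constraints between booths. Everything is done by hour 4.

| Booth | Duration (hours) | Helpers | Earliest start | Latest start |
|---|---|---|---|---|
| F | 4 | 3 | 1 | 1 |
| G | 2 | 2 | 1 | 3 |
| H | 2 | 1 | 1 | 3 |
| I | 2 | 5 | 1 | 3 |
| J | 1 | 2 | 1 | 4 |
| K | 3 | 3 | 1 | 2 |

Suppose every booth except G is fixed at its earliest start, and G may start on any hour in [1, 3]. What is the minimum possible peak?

G@1: h1:16  h2:14  h3:6  h4:3 → peak 16
G@2: h1:14  h2:14  h3:8  h4:3 → peak 14
G@3: h1:14  h2:12  h3:8  h4:5 → peak 14
Best is G@2, peak 14.

14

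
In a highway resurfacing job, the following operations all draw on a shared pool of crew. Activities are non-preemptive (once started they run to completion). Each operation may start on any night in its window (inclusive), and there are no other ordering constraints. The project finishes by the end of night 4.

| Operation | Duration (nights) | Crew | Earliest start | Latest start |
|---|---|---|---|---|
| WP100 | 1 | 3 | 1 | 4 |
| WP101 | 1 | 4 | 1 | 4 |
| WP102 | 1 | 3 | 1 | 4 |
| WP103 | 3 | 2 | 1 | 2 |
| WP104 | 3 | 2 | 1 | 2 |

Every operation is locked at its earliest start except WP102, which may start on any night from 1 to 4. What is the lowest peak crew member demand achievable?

11

WP102@1: n1:14  n2:4  n3:4  n4:0 → peak 14
WP102@2: n1:11  n2:7  n3:4  n4:0 → peak 11
WP102@3: n1:11  n2:4  n3:7  n4:0 → peak 11
WP102@4: n1:11  n2:4  n3:4  n4:3 → peak 11
Best is WP102@2, peak 11.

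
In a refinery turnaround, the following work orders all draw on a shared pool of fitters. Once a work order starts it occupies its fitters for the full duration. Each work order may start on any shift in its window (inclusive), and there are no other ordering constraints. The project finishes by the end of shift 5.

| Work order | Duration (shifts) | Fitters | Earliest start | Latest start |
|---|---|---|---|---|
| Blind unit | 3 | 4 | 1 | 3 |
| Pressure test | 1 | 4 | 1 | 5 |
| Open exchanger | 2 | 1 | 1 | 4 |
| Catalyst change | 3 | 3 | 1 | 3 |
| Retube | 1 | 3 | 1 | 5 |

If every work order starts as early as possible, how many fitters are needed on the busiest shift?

Early-start schedule: Blind unit@1, Pressure test@1, Open exchanger@1, Catalyst change@1, Retube@1.
Load per shift: shift 1: 15, shift 2: 8, shift 3: 7, shift 4: 0, shift 5: 0.
Peak is 15.

15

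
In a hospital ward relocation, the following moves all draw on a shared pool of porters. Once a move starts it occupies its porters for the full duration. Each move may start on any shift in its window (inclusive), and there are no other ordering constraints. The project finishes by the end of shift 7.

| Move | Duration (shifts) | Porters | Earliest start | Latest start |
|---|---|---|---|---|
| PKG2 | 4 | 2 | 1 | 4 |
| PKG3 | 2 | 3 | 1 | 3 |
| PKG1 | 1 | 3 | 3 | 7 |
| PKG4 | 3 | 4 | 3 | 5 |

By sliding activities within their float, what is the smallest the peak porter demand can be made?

Early-start (PKG2@1, PKG3@1, PKG1@3, PKG4@3) gives peak 9: s1:5  s2:5  s3:9  s4:6  s5:4  s6:0  s7:0.
Shift PKG4→5.
Schedule PKG2@1, PKG3@1, PKG1@3, PKG4@5: s1:5  s2:5  s3:5  s4:2  s5:4  s6:4  s7:4 — peak 5.
Total porter-shifts = 29 over 7 shifts ⇒ peak ≥ ⌈29/7⌉ = 5, so 5 is optimal.

5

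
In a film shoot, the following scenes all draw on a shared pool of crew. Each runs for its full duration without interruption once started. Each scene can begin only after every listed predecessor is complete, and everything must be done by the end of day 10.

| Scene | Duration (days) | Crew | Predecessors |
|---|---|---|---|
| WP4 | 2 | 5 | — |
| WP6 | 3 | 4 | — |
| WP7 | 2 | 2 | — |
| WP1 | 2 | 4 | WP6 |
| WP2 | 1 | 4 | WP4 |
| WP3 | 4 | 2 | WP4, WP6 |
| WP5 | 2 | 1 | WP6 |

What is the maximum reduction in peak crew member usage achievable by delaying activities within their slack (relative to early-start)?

5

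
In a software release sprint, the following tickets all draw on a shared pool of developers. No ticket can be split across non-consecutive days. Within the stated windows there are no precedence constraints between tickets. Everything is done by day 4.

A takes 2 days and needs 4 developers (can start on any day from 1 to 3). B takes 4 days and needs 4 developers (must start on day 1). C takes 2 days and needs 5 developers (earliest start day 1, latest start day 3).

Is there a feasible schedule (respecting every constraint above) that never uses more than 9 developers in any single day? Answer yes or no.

Schedule A@1, B@1, C@3: d1:8  d2:8  d3:9  d4:9 — peak 9 ≤ 9.

yes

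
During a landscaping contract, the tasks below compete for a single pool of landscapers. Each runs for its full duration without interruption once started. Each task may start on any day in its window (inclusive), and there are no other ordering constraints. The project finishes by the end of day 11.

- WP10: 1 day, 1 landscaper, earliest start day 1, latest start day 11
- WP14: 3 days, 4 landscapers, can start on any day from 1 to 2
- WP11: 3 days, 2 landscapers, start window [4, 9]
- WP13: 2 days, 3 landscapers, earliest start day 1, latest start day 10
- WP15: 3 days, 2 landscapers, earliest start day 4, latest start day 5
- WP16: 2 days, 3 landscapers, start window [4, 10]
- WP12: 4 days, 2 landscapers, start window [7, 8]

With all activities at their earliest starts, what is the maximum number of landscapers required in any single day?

8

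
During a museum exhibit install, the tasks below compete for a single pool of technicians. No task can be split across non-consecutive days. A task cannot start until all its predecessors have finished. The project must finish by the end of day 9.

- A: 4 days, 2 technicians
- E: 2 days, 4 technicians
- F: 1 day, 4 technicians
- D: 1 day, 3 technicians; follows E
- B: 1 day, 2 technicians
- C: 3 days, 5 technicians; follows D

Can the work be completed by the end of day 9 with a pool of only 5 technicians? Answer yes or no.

no

The minimum achievable peak is 6; 5 < 6, so no feasible schedule stays within the cap.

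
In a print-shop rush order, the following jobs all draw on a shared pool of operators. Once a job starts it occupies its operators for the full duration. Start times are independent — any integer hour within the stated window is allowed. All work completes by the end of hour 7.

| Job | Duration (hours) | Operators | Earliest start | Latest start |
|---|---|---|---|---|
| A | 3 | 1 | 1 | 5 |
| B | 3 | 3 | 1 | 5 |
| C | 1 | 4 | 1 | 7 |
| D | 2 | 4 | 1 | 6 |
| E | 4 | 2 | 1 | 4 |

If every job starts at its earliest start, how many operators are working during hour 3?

6

At early start, hour 3 has: A, B, E.
Demand: 1 + 3 + 2 = 6.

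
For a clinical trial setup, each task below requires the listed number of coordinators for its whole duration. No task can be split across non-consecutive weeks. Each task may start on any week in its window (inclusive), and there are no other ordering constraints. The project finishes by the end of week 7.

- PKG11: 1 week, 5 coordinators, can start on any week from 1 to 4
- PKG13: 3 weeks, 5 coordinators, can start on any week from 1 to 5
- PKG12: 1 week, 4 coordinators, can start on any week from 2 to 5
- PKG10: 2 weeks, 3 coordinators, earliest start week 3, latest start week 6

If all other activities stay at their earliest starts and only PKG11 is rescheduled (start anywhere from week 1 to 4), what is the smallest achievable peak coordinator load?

9

PKG11@1: w1:10  w2:9  w3:8  w4:3  w5:0  w6:0  w7:0 → peak 10
PKG11@2: w1:5  w2:14  w3:8  w4:3  w5:0  w6:0  w7:0 → peak 14
PKG11@3: w1:5  w2:9  w3:13  w4:3  w5:0  w6:0  w7:0 → peak 13
PKG11@4: w1:5  w2:9  w3:8  w4:8  w5:0  w6:0  w7:0 → peak 9
Best is PKG11@4, peak 9.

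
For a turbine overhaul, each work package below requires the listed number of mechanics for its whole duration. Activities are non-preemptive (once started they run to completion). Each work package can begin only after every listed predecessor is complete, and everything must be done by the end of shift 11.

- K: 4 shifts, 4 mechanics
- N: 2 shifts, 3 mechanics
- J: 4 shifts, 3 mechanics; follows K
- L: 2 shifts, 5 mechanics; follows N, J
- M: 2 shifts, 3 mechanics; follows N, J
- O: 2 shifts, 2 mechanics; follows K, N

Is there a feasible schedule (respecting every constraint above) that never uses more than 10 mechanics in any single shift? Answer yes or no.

Schedule K@1, N@1, J@5, L@9, M@9, O@5: s1:7  s2:7  s3:4  s4:4  s5:5  s6:5  s7:3  s8:3  s9:8  s10:8  s11:0 — peak 8 ≤ 10.

yes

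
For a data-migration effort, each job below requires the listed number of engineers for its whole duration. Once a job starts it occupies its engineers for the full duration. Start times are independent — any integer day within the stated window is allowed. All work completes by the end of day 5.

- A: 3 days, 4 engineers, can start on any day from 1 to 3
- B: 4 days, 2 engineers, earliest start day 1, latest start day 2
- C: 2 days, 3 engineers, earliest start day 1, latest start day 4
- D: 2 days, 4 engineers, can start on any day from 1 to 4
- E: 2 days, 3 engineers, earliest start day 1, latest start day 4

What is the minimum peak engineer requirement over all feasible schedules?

9

Early-start (A@1, B@1, C@1, D@1, E@1) gives peak 16: d1:16  d2:16  d3:6  d4:2  d5:0.
Shift D→4, E→3.
Schedule A@1, B@1, C@1, D@4, E@3: d1:9  d2:9  d3:9  d4:9  d5:4 — peak 9.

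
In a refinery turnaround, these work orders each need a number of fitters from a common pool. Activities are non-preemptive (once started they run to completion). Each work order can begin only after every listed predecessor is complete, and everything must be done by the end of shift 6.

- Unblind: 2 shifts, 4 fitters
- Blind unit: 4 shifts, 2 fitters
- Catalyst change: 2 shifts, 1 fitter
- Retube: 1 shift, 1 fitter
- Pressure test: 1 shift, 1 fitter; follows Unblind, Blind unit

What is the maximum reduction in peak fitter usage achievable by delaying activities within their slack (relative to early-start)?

Early-start peak: s1:8  s2:7  s3:2  s4:2  s5:1  s6:0 ⇒ 8.
Leveled (Unblind@1, Blind unit@1, Catalyst change@3, Retube@3, Pressure test@5): s1:6  s2:6  s3:4  s4:3  s5:1  s6:0 ⇒ 6.
Reduction 8 − 6 = 2.

2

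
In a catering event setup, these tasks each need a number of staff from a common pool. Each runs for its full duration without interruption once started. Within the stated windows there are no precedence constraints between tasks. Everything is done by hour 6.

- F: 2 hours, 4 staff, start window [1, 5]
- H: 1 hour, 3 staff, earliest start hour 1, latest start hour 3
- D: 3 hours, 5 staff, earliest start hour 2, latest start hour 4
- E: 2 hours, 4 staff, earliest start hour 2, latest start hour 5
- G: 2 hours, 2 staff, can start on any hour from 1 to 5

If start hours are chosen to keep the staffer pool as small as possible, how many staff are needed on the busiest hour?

8

Early-start (F@1, H@1, D@2, E@2, G@1) gives peak 15: h1:9  h2:15  h3:9  h4:5  h5:0  h6:0.
Shift D→4, G→3.
Schedule F@1, H@1, D@4, E@2, G@3: h1:7  h2:8  h3:6  h4:7  h5:5  h6:5 — peak 8.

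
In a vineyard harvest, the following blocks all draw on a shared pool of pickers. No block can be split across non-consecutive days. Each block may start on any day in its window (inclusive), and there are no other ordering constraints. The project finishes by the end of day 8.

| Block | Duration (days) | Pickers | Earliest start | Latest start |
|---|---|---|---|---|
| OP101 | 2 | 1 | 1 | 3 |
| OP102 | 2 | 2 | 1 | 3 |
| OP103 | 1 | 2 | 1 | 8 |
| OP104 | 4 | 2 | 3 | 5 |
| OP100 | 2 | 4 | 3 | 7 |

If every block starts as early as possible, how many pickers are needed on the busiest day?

Early-start schedule: OP101@1, OP102@1, OP103@1, OP104@3, OP100@3.
Load per day: day 1: 5, day 2: 3, day 3: 6, day 4: 6, day 5: 2, day 6: 2, day 7: 0, day 8: 0.
Peak is 6.

6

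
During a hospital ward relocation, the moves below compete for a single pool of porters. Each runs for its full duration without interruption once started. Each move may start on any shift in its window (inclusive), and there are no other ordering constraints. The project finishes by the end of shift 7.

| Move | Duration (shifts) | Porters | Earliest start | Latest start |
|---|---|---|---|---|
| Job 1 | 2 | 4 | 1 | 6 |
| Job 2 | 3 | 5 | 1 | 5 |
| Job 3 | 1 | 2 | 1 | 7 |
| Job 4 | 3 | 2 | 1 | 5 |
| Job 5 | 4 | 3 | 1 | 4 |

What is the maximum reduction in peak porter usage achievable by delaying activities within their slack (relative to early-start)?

9

Early-start peak: s1:16  s2:14  s3:10  s4:3  s5:0  s6:0  s7:0 ⇒ 16.
Leveled (Job 1@1, Job 2@5, Job 3@3, Job 4@3, Job 5@1): s1:7  s2:7  s3:7  s4:5  s5:7  s6:5  s7:5 ⇒ 7.
Reduction 16 − 7 = 9.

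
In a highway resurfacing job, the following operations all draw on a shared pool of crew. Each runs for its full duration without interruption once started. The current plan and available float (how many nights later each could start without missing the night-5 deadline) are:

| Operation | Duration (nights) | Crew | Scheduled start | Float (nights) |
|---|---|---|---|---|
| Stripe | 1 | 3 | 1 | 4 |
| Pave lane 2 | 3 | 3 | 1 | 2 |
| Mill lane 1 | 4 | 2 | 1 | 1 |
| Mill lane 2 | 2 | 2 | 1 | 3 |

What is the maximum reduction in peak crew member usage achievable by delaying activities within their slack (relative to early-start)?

Early-start peak: n1:10  n2:7  n3:5  n4:2  n5:0 ⇒ 10.
Leveled (Stripe@1, Pave lane 2@3, Mill lane 1@2, Mill lane 2@1): n1:5  n2:4  n3:5  n4:5  n5:5 ⇒ 5.
Reduction 10 − 5 = 5.

5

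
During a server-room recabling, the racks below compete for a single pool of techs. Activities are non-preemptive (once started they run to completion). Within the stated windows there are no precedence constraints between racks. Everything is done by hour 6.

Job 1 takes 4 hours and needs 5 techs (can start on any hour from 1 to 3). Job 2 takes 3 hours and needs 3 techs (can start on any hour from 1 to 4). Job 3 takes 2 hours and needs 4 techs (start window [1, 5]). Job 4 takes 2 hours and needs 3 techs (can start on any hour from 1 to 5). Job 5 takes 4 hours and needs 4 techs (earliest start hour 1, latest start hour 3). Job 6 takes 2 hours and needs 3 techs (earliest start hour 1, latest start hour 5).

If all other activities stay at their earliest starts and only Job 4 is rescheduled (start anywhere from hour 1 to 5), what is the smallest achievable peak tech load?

Job 4@1: h1:22  h2:22  h3:12  h4:9  h5:0  h6:0 → peak 22
Job 4@2: h1:19  h2:22  h3:15  h4:9  h5:0  h6:0 → peak 22
Job 4@3: h1:19  h2:19  h3:15  h4:12  h5:0  h6:0 → peak 19
Job 4@4: h1:19  h2:19  h3:12  h4:12  h5:3  h6:0 → peak 19
Job 4@5: h1:19  h2:19  h3:12  h4:9  h5:3  h6:3 → peak 19
Best is Job 4@3, peak 19.

19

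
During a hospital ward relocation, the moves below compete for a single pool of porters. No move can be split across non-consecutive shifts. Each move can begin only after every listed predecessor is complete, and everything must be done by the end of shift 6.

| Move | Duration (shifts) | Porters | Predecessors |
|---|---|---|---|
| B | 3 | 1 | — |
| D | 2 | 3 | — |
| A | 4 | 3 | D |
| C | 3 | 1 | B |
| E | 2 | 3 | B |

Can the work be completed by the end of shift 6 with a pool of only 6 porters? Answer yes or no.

no

The minimum achievable peak is 7; 6 < 7, so no feasible schedule stays within the cap.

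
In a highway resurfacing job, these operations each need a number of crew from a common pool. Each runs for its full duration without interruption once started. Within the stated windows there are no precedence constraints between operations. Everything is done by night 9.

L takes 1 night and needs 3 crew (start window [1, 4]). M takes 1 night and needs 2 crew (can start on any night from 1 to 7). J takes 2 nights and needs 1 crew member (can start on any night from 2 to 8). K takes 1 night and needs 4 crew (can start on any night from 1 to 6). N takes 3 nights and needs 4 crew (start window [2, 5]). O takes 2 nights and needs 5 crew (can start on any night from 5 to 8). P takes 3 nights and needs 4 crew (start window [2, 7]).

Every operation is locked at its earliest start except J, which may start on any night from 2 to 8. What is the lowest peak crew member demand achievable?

J@2: n1:9  n2:9  n3:9  n4:8  n5:5  n6:5  n7:0  n8:0  n9:0 → peak 9
J@3: n1:9  n2:8  n3:9  n4:9  n5:5  n6:5  n7:0  n8:0  n9:0 → peak 9
J@4: n1:9  n2:8  n3:8  n4:9  n5:6  n6:5  n7:0  n8:0  n9:0 → peak 9
J@5: n1:9  n2:8  n3:8  n4:8  n5:6  n6:6  n7:0  n8:0  n9:0 → peak 9
J@6: n1:9  n2:8  n3:8  n4:8  n5:5  n6:6  n7:1  n8:0  n9:0 → peak 9
J@7: n1:9  n2:8  n3:8  n4:8  n5:5  n6:5  n7:1  n8:1  n9:0 → peak 9
J@8: n1:9  n2:8  n3:8  n4:8  n5:5  n6:5  n7:0  n8:1  n9:1 → peak 9
Best is J@2, peak 9.

9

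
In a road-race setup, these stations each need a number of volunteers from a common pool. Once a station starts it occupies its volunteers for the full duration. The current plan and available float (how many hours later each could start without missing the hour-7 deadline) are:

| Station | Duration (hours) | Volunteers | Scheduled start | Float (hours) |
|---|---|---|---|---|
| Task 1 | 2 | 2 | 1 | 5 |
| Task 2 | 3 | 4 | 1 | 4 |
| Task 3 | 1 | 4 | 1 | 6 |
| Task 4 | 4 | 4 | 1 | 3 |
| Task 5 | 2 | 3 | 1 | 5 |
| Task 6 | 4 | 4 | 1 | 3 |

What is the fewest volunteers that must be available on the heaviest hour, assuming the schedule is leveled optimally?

Early-start (Task 1@1, Task 2@1, Task 3@1, Task 4@1, Task 5@1, Task 6@1) gives peak 21: h1:21  h2:17  h3:12  h4:8  h5:0  h6:0  h7:0.
Shift Task 3→3, Task 4→4, Task 6→4.
Schedule Task 1@1, Task 2@1, Task 3@3, Task 4@4, Task 5@1, Task 6@4: h1:9  h2:9  h3:8  h4:8  h5:8  h6:8  h7:8 — peak 9.
Total volunteer-hours = 58 over 7 hours ⇒ peak ≥ ⌈58/7⌉ = 9, so 9 is optimal.

9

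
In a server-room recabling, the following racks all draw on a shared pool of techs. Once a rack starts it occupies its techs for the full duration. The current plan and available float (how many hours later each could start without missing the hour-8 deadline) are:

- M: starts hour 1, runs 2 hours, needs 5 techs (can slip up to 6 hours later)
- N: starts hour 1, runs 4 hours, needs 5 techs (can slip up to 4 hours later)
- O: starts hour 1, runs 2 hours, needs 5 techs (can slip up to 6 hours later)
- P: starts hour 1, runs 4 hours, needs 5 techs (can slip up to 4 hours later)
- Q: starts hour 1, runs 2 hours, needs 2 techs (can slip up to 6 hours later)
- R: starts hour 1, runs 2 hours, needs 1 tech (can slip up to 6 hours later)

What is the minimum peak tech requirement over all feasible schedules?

Early-start (M@1, N@1, O@1, P@1, Q@1, R@1) gives peak 23: h1:23  h2:23  h3:10  h4:10  h5:0  h6:0  h7:0  h8:0.
Shift O→3, P→5, Q→5, R→5.
Schedule M@1, N@1, O@3, P@5, Q@5, R@5: h1:10  h2:10  h3:10  h4:10  h5:8  h6:8  h7:5  h8:5 — peak 10.

10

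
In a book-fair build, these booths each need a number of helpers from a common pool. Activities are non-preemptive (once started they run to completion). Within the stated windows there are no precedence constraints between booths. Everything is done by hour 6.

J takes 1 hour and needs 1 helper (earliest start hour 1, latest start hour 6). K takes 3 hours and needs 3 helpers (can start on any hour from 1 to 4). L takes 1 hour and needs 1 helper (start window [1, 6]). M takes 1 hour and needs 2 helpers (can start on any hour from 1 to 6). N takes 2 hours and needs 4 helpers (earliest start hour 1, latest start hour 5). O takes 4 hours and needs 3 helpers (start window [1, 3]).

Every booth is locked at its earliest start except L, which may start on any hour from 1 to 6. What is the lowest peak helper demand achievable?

13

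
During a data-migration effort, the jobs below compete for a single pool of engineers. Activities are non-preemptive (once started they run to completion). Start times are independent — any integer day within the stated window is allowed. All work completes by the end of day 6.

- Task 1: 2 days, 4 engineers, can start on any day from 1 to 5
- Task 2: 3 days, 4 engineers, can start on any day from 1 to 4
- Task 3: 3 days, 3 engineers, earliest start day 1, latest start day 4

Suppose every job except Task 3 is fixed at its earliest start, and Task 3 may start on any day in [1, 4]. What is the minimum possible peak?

Task 3@1: d1:11  d2:11  d3:7  d4:0  d5:0  d6:0 → peak 11
Task 3@2: d1:8  d2:11  d3:7  d4:3  d5:0  d6:0 → peak 11
Task 3@3: d1:8  d2:8  d3:7  d4:3  d5:3  d6:0 → peak 8
Task 3@4: d1:8  d2:8  d3:4  d4:3  d5:3  d6:3 → peak 8
Best is Task 3@3, peak 8.

8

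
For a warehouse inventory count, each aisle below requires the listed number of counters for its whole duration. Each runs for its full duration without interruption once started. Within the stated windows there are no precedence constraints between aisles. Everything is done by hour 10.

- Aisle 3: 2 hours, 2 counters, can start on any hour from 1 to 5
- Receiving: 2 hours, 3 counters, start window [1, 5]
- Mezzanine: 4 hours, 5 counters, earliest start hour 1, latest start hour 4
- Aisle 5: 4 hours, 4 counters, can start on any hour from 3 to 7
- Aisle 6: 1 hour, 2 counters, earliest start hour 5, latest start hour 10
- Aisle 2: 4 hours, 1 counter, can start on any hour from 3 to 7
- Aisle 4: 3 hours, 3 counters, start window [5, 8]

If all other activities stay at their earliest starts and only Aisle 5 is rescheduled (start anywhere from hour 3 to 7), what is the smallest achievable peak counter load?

10

Aisle 5@3: h1:10  h2:10  h3:10  h4:10  h5:10  h6:8  h7:3  h8:0  h9:0  h10:0 → peak 10
Aisle 5@4: h1:10  h2:10  h3:6  h4:10  h5:10  h6:8  h7:7  h8:0  h9:0  h10:0 → peak 10
Aisle 5@5: h1:10  h2:10  h3:6  h4:6  h5:10  h6:8  h7:7  h8:4  h9:0  h10:0 → peak 10
Aisle 5@6: h1:10  h2:10  h3:6  h4:6  h5:6  h6:8  h7:7  h8:4  h9:4  h10:0 → peak 10
Aisle 5@7: h1:10  h2:10  h3:6  h4:6  h5:6  h6:4  h7:7  h8:4  h9:4  h10:4 → peak 10
Best is Aisle 5@3, peak 10.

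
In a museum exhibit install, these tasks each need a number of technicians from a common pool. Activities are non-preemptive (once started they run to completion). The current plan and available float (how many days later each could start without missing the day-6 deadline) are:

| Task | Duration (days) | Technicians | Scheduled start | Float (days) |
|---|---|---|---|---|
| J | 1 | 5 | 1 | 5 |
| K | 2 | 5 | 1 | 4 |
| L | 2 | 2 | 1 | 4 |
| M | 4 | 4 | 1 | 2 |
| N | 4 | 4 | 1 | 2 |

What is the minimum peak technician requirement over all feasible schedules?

Early-start (J@1, K@1, L@1, M@1, N@1) gives peak 20: d1:20  d2:15  d3:8  d4:8  d5:0  d6:0.
Shift L→2, M→3, N→3.
Schedule J@1, K@1, L@2, M@3, N@3: d1:10  d2:7  d3:10  d4:8  d5:8  d6:8 — peak 10.

10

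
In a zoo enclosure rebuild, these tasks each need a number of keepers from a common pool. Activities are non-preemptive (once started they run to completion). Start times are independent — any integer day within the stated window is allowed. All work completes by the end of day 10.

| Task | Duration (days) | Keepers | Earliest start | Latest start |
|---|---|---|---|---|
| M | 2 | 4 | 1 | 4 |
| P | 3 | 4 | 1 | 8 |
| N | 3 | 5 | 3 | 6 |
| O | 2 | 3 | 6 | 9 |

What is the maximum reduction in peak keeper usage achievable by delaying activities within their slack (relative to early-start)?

Early-start peak: d1:8  d2:8  d3:9  d4:5  d5:5  d6:3  d7:3  d8:0  d9:0  d10:0 ⇒ 9.
Leveled (M@1, P@3, N@6, O@9): d1:4  d2:4  d3:4  d4:4  d5:4  d6:5  d7:5  d8:5  d9:3  d10:3 ⇒ 5.
Reduction 9 − 5 = 4.

4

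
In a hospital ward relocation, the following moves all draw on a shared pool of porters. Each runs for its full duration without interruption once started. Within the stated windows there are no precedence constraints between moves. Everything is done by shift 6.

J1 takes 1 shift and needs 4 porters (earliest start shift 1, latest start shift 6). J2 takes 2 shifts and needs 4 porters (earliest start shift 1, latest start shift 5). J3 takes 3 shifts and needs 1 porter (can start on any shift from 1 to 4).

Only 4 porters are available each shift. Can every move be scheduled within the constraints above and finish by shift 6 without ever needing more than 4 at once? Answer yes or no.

yes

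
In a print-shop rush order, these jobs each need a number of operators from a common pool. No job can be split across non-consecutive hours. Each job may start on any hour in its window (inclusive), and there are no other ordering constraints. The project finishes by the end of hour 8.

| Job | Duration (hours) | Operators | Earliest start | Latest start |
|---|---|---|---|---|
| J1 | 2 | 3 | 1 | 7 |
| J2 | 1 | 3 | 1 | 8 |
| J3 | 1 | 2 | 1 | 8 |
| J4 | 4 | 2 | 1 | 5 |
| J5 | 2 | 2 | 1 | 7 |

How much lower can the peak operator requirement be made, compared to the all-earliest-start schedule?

Early-start peak: h1:12  h2:7  h3:2  h4:2  h5:0  h6:0  h7:0  h8:0 ⇒ 12.
Leveled (J1@1, J2@3, J3@4, J4@4, J5@5): h1:3  h2:3  h3:3  h4:4  h5:4  h6:4  h7:2  h8:0 ⇒ 4.
Reduction 12 − 4 = 8.

8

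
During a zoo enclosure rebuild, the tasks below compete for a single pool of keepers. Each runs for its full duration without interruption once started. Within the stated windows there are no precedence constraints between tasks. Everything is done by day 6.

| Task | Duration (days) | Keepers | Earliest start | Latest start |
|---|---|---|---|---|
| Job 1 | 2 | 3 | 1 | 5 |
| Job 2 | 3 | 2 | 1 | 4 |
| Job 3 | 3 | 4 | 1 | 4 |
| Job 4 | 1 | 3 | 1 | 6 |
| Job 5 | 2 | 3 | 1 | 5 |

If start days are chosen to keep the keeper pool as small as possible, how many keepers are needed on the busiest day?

6

Early-start (Job 1@1, Job 2@1, Job 3@1, Job 4@1, Job 5@1) gives peak 15: d1:15  d2:12  d3:6  d4:0  d5:0  d6:0.
Shift Job 2→3, Job 3→3, Job 4→6.
Schedule Job 1@1, Job 2@3, Job 3@3, Job 4@6, Job 5@1: d1:6  d2:6  d3:6  d4:6  d5:6  d6:3 — peak 6.
Total keeper-days = 33 over 6 days ⇒ peak ≥ ⌈33/6⌉ = 6, so 6 is optimal.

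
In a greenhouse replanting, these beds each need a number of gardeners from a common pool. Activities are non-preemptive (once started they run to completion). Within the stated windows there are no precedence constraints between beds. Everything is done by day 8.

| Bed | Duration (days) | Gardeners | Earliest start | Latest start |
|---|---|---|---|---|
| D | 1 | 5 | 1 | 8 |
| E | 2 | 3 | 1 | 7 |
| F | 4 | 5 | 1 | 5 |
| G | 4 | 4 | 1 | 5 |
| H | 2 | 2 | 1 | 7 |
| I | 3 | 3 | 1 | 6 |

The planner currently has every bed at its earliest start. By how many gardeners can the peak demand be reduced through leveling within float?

13

Early-start peak: d1:22  d2:17  d3:12  d4:9  d5:0  d6:0  d7:0  d8:0 ⇒ 22.
Leveled (D@1, E@1, F@2, G@3, H@6, I@6): d1:8  d2:8  d3:9  d4:9  d5:9  d6:9  d7:5  d8:3 ⇒ 9.
Reduction 22 − 9 = 13.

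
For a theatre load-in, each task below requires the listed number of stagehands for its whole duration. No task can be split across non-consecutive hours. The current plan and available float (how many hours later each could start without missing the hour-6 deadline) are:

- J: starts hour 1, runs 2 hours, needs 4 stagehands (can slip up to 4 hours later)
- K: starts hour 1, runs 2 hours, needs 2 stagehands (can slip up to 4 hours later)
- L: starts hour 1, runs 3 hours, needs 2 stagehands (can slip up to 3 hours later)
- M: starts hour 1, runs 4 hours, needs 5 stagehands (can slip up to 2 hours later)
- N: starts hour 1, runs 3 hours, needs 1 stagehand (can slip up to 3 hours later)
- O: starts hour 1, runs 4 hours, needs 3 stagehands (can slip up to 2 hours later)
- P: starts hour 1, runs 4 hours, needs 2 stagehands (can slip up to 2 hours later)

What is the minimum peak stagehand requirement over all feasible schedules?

12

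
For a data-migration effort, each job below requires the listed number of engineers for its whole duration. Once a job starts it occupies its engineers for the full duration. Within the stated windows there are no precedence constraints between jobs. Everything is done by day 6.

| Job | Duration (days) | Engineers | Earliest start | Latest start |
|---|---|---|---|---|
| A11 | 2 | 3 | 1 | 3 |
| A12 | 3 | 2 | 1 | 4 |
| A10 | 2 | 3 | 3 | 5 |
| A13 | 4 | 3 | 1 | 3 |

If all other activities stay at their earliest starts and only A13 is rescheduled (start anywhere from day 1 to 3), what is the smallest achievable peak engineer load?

8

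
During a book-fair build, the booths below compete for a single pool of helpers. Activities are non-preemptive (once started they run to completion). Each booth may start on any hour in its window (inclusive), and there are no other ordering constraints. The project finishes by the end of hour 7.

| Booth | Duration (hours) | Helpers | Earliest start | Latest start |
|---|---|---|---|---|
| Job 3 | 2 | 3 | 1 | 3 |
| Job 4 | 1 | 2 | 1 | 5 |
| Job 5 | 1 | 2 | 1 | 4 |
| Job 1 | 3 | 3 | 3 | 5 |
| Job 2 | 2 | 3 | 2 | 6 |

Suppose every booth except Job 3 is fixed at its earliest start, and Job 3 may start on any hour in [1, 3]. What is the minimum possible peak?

7

Job 3@1: h1:7  h2:6  h3:6  h4:3  h5:3  h6:0  h7:0 → peak 7
Job 3@2: h1:4  h2:6  h3:9  h4:3  h5:3  h6:0  h7:0 → peak 9
Job 3@3: h1:4  h2:3  h3:9  h4:6  h5:3  h6:0  h7:0 → peak 9
Best is Job 3@1, peak 7.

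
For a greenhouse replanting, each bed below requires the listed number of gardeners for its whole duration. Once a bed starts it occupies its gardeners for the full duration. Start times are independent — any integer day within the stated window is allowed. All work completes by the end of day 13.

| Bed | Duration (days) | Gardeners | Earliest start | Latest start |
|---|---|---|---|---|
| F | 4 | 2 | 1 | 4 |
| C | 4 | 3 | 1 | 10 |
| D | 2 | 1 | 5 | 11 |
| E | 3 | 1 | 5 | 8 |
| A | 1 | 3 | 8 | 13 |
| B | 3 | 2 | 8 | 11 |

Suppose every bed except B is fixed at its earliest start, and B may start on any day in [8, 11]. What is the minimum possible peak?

B@8: d1:5  d2:5  d3:5  d4:5  d5:2  d6:2  d7:1  d8:5  d9:2  d10:2  d11:0  d12:0  d13:0 → peak 5
B@9: d1:5  d2:5  d3:5  d4:5  d5:2  d6:2  d7:1  d8:3  d9:2  d10:2  d11:2  d12:0  d13:0 → peak 5
B@10: d1:5  d2:5  d3:5  d4:5  d5:2  d6:2  d7:1  d8:3  d9:0  d10:2  d11:2  d12:2  d13:0 → peak 5
B@11: d1:5  d2:5  d3:5  d4:5  d5:2  d6:2  d7:1  d8:3  d9:0  d10:0  d11:2  d12:2  d13:2 → peak 5
Best is B@8, peak 5.

5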